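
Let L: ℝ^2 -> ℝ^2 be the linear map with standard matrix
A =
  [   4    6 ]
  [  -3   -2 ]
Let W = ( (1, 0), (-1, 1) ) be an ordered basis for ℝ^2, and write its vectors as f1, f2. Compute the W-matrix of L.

With P the matrix whose columns are f1, f2, [L]_W = P^(-1) A P.
Column by column: L(f1) = A f1 = (4, -3); its W-coordinates (1, -3) give column 1.
Continuing for each basis vector yields [L]_W = [[1, 3], [-3, 1]].

[[1, 3], [-3, 1]]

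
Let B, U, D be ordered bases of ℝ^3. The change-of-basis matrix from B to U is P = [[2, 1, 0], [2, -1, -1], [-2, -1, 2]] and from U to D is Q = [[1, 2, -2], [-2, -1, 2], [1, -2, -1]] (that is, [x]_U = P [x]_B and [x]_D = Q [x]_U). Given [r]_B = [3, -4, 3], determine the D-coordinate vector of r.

Apply P to get U-coordinates [2, 7, 4], then Q to get D-coordinates.
The result is [r]_D = [8, -3, -16].

[8, -3, -16]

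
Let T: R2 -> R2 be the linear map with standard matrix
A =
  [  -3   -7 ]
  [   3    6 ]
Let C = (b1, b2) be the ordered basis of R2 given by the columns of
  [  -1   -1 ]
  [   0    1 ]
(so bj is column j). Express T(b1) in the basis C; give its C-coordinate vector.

<0, -3>

Column 1 of [T]_C is the C-coordinate vector of T(b1).
In standard coordinates T(b1) = A b1 = <3, -3>.
Converting to C: <3, -3> = 0·b1 - 3b2, so the coordinate vector is <0, -3>.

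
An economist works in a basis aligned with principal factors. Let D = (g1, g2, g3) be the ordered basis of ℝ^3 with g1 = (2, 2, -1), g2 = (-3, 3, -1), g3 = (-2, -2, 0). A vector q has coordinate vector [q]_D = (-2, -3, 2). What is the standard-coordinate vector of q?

The coordinates say q = -2g1 - 3g2 + 2g3; adding the scaled basis vectors gives (1, -17, 5).

(1, -17, 5)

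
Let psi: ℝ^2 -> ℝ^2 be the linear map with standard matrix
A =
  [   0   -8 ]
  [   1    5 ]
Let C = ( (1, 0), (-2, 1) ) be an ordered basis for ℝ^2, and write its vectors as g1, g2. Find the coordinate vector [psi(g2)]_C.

Column 2 of [psi]_C is the C-coordinate vector of psi(g2).
In standard coordinates psi(g2) = A g2 = (-8, 3).
Converting to C: (-8, 3) = -2g1 + 3g2, so the coordinate vector is (-2, 3).

(-2, 3)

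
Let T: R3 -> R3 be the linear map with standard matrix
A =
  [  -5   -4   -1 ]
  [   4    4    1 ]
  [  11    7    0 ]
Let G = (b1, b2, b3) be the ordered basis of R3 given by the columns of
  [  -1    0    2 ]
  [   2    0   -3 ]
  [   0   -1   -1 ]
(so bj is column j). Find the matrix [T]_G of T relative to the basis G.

[[-1, 1, -1], [-1, -1, -2], [-2, 1, 1]]

With P the matrix whose columns are b1, ..., b3, [T]_G = P^(-1) A P.
Column by column: T(b1) = A b1 = (-3, 4, 3); its G-coordinates (-1, -1, -2) give column 1.
Continuing for each basis vector yields [T]_G = [[-1, 1, -1], [-1, -1, -2], [-2, 1, 1]].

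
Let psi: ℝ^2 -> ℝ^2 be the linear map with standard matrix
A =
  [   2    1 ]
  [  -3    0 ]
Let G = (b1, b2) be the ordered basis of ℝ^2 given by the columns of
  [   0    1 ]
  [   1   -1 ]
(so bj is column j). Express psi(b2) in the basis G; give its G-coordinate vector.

<-2, 1>

Column 2 of [psi]_G is the G-coordinate vector of psi(b2).
In standard coordinates psi(b2) = A b2 = <1, -3>.
Converting to G: <1, -3> = -2b1 + b2, so the coordinate vector is <-2, 1>.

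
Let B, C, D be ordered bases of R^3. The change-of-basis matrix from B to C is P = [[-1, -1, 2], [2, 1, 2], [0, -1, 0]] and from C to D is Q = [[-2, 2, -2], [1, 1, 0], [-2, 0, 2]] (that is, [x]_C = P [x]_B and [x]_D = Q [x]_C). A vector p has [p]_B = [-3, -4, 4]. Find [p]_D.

[-42, 13, -22]

Composing the changes, [p]_D = Q P [p]_B.
Q P = [[6, 6, 0], [1, 0, 4], [2, 0, -4]]; applying this to [-3, -4, 4] gives [-42, 13, -22].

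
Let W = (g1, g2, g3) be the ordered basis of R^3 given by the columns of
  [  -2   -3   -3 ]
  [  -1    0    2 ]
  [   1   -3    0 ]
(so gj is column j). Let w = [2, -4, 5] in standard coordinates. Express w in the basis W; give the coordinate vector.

[2, -1, -1]

Write w = c_1 g1 + ... + c_3 g3 and solve for the c_i.
Gaussian elimination on [M | w] yields c = (2, -1, -1).
Check: 2g1 - g2 - g3 = [2, -4, 5].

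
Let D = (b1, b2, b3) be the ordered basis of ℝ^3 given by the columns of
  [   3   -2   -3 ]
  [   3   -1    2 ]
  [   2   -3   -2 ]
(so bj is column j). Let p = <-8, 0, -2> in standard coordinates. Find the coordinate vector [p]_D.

[p]_D is the unique c with M c = p, where M has columns b1, ..., b3.
Gaussian elimination on [M | p] yields c = (-2, -2, 2).
Check: -2b1 - 2b2 + 2b3 = <-8, 0, -2>.

<-2, -2, 2>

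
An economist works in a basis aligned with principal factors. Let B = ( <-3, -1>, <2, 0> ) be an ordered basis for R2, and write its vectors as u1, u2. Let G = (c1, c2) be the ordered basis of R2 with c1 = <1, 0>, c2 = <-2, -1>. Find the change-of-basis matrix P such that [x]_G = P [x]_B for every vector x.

[[-1, 2], [1, 0]]

Take x = uj: its B-coordinates are the j-th standard unit vector, so P e_j — column j of P — equals [uj]_G.
u1 = -c1 + c2, giving column 1 = <-1, 1>; repeating for each j gives P = [[-1, 2], [1, 0]].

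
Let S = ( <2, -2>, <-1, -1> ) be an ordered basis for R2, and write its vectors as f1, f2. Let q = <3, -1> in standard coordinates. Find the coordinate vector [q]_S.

<1, -1>

We seek scalars with c_1 f1 + c_2 f2 = q; equivalently solve M c = q where the columns of M are f1, f2.
System: 2c_1 - c_2 = 3, -2c_1 - c_2 = -1; solving gives c_1 = 1, c_2 = -1.
Check: f1 - f2 = <3, -1>.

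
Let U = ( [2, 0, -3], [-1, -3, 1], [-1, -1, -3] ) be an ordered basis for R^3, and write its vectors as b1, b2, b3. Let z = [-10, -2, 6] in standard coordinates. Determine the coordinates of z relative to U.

Write z = c_1 b1 + ... + c_3 b3 and solve for the c_i.
Solving this 3x3 system gives c = (-4, 0, 2).
Check: -4b1 + 0·b2 + 2b3 = [-10, -2, 6].

[-4, 0, 2]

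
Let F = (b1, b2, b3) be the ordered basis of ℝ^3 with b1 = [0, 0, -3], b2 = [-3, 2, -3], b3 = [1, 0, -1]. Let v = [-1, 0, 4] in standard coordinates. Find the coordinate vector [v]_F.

[v]_F is the unique c with M c = v, where M has columns b1, ..., b3.
Row-reducing the augmented matrix [M | v] gives c = (-1, 0, -1).
Check: -b1 + 0·b2 - b3 = [-1, 0, 4].

[-1, 0, -1]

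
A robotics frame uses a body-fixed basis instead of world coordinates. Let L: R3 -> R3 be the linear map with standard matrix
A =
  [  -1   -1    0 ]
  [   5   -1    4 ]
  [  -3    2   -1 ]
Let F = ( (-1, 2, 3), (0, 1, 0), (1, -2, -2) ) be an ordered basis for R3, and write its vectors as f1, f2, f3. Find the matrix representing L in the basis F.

[[2, 0, -3], [3, -3, 1], [1, -1, -2]]

The j-th column of [L]_F is [L(fj)]_F.
L(f1) = A f1 = (-1, 5, 4) = 2f1 + 3f2 + f3, so column 1 is (2, 3, 1).
Repeating for f2, f3 and assembling the columns gives [[2, 0, -3], [3, -3, 1], [1, -1, -2]].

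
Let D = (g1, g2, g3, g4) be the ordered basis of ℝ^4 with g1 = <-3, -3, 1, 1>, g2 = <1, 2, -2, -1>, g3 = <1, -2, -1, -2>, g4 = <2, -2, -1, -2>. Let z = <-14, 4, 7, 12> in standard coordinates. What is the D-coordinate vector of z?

<2, 0, -2, -3>

[z]_D is the unique c with M c = z, where M has columns g1, ..., g4.
Row-reducing the augmented matrix [M | z] gives c = (2, 0, -2, -3).
Check: 2g1 + 0·g2 - 2g3 - 3g4 = <-14, 4, 7, 12>.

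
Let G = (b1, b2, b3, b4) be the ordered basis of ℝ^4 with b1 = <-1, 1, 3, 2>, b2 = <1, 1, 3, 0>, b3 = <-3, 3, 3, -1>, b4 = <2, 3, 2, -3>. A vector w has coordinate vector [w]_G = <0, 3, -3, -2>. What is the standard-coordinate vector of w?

<8, -12, -4, 9>

By definition w = 0·b1 + 3b2 - 3b3 - 2b4.
Summing componentwise gives <8, -12, -4, 9>.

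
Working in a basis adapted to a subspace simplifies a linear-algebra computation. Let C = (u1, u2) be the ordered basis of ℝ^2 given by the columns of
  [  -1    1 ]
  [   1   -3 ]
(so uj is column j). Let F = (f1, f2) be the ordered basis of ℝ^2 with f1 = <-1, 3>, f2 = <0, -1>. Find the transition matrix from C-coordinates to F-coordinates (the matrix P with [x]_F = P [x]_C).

Let M have columns uj and N have columns fj. Then for every x, N [x]_F = x = M [x]_C, so P = N^(-1) M.
Since det N = 1, N^(-1) has integer entries; multiplying gives P = [[1, -1], [2, 0]].

[[1, -1], [2, 0]]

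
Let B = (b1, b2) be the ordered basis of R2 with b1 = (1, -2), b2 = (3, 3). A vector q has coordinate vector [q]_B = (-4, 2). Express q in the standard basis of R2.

(2, 14)

By definition q = -4b1 + 2b2.
Summing componentwise gives (2, 14).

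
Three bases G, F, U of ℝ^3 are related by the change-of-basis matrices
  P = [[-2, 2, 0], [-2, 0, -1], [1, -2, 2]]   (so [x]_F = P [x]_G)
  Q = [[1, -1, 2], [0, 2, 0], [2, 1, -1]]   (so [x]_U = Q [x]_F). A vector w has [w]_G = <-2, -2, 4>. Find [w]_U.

First [w]_F = P [w]_G = <0, 0, 10>.
Then [w]_U = Q [w]_F = <20, 0, -10>.

<20, 0, -10>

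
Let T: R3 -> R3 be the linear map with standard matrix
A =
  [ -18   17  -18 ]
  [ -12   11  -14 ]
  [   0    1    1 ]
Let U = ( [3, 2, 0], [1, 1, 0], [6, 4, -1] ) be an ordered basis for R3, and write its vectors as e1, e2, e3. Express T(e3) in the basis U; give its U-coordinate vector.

[-2, 2, -3]

Compute T(e3) = A e3 = [-22, -14, 3] in standard coordinates.
Then write this in U-coordinates: solve for y in y_1 e1 + ... + y_3 e3 = [-22, -14, 3].
This gives y = [-2, 2, -3], which is column 3 of [T]_U.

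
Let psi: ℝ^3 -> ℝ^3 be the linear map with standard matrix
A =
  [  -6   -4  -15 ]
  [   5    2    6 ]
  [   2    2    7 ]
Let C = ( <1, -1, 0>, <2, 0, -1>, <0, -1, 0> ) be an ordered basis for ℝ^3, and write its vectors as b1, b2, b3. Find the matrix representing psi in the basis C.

[[-2, -3, 0], [0, 3, 2], [-1, -1, 2]]

The j-th column of [psi]_C is [psi(bj)]_C.
psi(b1) = A b1 = <-2, 3, 0> = -2b1 + 0·b2 - b3, so column 1 is <-2, 0, -1>.
Repeating for b2, b3 and assembling the columns gives [[-2, -3, 0], [0, 3, 2], [-1, -1, 2]].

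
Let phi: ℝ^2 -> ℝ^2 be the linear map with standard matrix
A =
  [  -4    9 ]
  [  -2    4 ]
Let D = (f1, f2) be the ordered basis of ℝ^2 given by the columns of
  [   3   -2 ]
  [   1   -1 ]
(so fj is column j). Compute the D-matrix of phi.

[[1, -1], [3, -1]]

Let P have columns f1, f2. Then [phi]_D = P^(-1) A P.
Here det P = -1, so P^(-1) is integer; computing A P first and then P^(-1)(A P) gives [[1, -1], [3, -1]].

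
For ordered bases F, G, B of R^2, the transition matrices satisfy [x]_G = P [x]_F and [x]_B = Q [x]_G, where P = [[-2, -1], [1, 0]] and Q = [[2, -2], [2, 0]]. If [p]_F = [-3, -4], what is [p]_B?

[26, 20]

First [p]_G = P [p]_F = [10, -3].
Then [p]_B = Q [p]_G = [26, 20].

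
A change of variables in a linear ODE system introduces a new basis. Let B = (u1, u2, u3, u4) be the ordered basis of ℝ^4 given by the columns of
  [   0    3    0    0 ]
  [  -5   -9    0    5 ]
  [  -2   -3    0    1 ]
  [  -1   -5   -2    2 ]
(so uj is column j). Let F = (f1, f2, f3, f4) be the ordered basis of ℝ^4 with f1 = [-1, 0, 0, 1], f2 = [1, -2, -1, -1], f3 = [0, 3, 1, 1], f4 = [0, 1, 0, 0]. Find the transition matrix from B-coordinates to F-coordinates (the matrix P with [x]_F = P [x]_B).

Let M have columns uj and N have columns fj. Then for every x, N [x]_F = x = M [x]_B, so P = N^(-1) M.
Since det N = 1, N^(-1) has integer entries; multiplying gives P = [[1, -2, -2, 1], [1, 1, -2, 1], [-1, -2, -2, 2], [0, -1, 2, 1]].

[[1, -2, -2, 1], [1, 1, -2, 1], [-1, -2, -2, 2], [0, -1, 2, 1]]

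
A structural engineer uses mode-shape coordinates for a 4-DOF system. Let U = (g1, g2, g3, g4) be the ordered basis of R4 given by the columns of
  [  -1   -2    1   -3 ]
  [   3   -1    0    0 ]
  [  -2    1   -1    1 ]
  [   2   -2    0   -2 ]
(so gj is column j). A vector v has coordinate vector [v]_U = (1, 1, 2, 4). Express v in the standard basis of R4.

(-13, 2, 1, -8)

The coordinates say v = g1 + g2 + 2g3 + 4g4; adding the scaled basis vectors gives (-13, 2, 1, -8).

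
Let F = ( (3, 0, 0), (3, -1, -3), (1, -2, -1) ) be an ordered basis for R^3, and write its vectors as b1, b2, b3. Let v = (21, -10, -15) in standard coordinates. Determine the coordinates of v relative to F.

We seek scalars with c_1 b1 + ... + c_3 b3 = v; equivalently solve M c = v where the columns of M are b1, ..., b3.
Row-reducing the augmented matrix [M | v] gives c = (2, 4, 3).
Check: 2b1 + 4b2 + 3b3 = (21, -10, -15).

(2, 4, 3)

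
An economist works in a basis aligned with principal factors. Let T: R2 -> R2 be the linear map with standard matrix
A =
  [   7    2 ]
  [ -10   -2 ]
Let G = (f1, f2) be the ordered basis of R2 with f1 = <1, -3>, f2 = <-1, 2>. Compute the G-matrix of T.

[[2, 0], [1, 3]]

Let P have columns f1, f2. Then [T]_G = P^(-1) A P.
Here det P = -1, so P^(-1) is integer; computing A P first and then P^(-1)(A P) gives [[2, 0], [1, 3]].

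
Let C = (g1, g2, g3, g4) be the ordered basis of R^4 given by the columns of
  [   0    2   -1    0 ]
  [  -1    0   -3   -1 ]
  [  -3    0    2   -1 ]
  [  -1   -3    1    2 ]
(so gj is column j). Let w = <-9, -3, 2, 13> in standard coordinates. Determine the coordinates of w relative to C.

We seek scalars with c_1 g1 + ... + c_4 g4 = w; equivalently solve M c = w where the columns of M are g1, ..., g4.
Solving this 4x4 system gives c = (0, -4, 1, 0).
Check: 0·g1 - 4g2 + g3 + 0·g4 = <-9, -3, 2, 13>.

<0, -4, 1, 0>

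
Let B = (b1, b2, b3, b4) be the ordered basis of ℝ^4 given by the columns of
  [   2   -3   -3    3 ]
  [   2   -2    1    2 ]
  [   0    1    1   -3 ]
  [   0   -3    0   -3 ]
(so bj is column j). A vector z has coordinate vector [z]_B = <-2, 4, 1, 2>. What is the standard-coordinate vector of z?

By definition z = -2b1 + 4b2 + b3 + 2b4.
Summing componentwise gives <-13, -7, -1, -18>.

<-13, -7, -1, -18>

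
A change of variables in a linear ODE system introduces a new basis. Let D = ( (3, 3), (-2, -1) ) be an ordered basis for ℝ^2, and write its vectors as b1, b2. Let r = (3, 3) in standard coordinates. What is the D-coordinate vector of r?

Write r = c_1 b1 + c_2 b2 and solve for the c_i.
System: 3c_1 - 2c_2 = 3, 3c_1 - c_2 = 3; solving gives c_1 = 1, c_2 = 0.
Check: b1 + 0·b2 = (3, 3).

(1, 0)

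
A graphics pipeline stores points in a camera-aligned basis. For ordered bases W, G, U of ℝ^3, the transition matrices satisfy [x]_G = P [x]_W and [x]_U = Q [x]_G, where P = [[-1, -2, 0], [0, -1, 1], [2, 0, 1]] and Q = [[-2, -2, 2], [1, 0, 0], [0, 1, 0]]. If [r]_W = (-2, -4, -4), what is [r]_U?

(-36, 10, 0)

Composing the changes, [r]_U = Q P [r]_W.
Q P = [[6, 6, 0], [-1, -2, 0], [0, -1, 1]]; applying this to (-2, -4, -4) gives (-36, 10, 0).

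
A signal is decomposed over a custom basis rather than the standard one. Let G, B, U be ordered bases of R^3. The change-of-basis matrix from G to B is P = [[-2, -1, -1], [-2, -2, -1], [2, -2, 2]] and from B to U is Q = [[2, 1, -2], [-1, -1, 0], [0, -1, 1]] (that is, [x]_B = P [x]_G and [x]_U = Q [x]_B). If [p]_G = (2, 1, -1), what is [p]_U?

(-13, 9, 5)

Apply P to get B-coordinates (-4, -5, 0), then Q to get U-coordinates.
The result is [p]_U = (-13, 9, 5).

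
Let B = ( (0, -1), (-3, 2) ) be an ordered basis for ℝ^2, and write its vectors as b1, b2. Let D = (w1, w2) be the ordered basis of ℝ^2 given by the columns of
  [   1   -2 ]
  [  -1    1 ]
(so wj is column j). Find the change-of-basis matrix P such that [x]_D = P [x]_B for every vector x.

Let M have columns bj and N have columns wj. Then for every x, N [x]_D = x = M [x]_B, so P = N^(-1) M.
Since det N = -1, N^(-1) has integer entries; multiplying gives P = [[2, -1], [1, 1]].

[[2, -1], [1, 1]]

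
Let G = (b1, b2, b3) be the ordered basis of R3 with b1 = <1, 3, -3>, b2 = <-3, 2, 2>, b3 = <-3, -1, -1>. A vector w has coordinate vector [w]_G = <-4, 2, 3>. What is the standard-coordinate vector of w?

<-19, -11, 13>

The coordinates say w = -4b1 + 2b2 + 3b3; adding the scaled basis vectors gives <-19, -11, 13>.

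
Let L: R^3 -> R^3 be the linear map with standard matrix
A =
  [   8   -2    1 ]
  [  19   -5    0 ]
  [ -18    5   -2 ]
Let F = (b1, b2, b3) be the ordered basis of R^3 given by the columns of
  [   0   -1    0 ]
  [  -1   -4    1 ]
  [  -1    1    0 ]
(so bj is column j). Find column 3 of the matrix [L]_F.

Column 3 of [L]_F is the F-coordinate vector of L(b3).
In standard coordinates L(b3) = A b3 = [-2, -5, 5].
Converting to F: [-2, -5, 5] = -3b1 + 2b2 + 0·b3, so the coordinate vector is [-3, 2, 0].

[-3, 2, 0]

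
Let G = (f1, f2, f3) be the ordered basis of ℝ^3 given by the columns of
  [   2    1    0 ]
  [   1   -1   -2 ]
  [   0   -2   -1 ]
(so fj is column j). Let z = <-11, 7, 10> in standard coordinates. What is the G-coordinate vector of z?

<-4, -3, -4>

We seek scalars with c_1 f1 + ... + c_3 f3 = z; equivalently solve M c = z where the columns of M are f1, ..., f3.
Row-reducing the augmented matrix [M | z] gives c = (-4, -3, -4).
Check: -4f1 - 3f2 - 4f3 = <-11, 7, 10>.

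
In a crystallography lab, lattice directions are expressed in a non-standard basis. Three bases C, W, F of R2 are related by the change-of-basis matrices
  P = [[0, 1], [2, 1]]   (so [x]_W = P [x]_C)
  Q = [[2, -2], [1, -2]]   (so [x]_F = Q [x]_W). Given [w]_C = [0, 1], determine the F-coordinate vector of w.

[0, -1]

Composing the changes, [w]_F = Q P [w]_C.
Q P = [[-4, 0], [-4, -1]]; applying this to [0, 1] gives [0, -1].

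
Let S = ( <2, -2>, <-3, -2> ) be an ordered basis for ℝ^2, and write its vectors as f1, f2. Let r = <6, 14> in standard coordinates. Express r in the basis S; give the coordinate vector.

<-3, -4>

We seek scalars with c_1 f1 + c_2 f2 = r; equivalently solve M c = r where the columns of M are f1, f2.
System: 2c_1 - 3c_2 = 6, -2c_1 - 2c_2 = 14; solving gives c_1 = -3, c_2 = -4.
Check: -3f1 - 4f2 = <6, 14>.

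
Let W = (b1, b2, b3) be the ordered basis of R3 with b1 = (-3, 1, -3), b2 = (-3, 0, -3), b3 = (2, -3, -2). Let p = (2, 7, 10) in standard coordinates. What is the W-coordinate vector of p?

(1, -3, -2)

[p]_W is the unique c with M c = p, where M has columns b1, ..., b3.
Solving this 3x3 system gives c = (1, -3, -2).
Check: b1 - 3b2 - 2b3 = (2, 7, 10).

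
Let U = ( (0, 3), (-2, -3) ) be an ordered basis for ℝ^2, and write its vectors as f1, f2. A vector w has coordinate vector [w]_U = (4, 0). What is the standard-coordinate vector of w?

The coordinates say w = 4f1 + 0·f2; adding the scaled basis vectors gives (0, 12).

(0, 12)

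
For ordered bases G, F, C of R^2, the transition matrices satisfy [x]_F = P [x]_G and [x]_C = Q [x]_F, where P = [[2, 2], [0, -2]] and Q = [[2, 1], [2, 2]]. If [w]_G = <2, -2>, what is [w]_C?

First [w]_F = P [w]_G = <0, 4>.
Then [w]_C = Q [w]_F = <4, 8>.

<4, 8>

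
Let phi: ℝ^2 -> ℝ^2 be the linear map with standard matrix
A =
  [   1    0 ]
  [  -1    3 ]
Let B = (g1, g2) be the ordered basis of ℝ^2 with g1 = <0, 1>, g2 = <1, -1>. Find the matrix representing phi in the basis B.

With P the matrix whose columns are g1, g2, [phi]_B = P^(-1) A P.
Column by column: phi(g1) = A g1 = <0, 3>; its B-coordinates <3, 0> give column 1.
Continuing for each basis vector yields [phi]_B = [[3, -3], [0, 1]].

[[3, -3], [0, 1]]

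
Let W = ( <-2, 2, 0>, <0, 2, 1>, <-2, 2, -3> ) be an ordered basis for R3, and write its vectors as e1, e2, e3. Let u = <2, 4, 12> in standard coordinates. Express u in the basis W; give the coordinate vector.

<2, 3, -3>

Write u = c_1 e1 + ... + c_3 e3 and solve for the c_i.
Gaussian elimination on [M | u] yields c = (2, 3, -3).
Check: 2e1 + 3e2 - 3e3 = <2, 4, 12>.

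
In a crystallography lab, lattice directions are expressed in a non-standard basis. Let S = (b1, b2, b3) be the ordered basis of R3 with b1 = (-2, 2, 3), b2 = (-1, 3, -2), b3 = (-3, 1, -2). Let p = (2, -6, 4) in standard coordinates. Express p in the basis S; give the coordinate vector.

(0, -2, 0)

We seek scalars with c_1 b1 + ... + c_3 b3 = p; equivalently solve M c = p where the columns of M are b1, ..., b3.
Row-reducing the augmented matrix [M | p] gives c = (0, -2, 0).
Check: 0·b1 - 2b2 + 0·b3 = (2, -6, 4).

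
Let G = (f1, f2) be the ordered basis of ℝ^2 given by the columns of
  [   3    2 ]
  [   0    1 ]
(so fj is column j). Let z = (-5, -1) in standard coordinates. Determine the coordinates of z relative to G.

(-1, -1)

[z]_G is the unique c with M c = z, where M has columns f1, f2.
System: 3c_1 + 2c_2 = -5, 0c_1 + c_2 = -1; solving gives c_1 = -1, c_2 = -1.
Check: -f1 - f2 = (-5, -1).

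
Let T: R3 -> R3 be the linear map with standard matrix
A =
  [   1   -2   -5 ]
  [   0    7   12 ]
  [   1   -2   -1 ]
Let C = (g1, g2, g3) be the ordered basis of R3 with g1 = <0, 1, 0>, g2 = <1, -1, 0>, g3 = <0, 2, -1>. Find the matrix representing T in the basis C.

[[1, 2, -3], [-2, 3, 1], [2, -3, 3]]

The j-th column of [T]_C is [T(gj)]_C.
T(g1) = A g1 = <-2, 7, -2> = g1 - 2g2 + 2g3, so column 1 is <1, -2, 2>.
Repeating for g2, g3 and assembling the columns gives [[1, 2, -3], [-2, 3, 1], [2, -3, 3]].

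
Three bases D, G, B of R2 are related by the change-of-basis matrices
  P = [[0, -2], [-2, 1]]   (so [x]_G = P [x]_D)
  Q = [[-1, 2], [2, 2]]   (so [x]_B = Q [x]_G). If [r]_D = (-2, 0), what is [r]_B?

First [r]_G = P [r]_D = (0, 4).
Then [r]_B = Q [r]_G = (8, 8).

(8, 8)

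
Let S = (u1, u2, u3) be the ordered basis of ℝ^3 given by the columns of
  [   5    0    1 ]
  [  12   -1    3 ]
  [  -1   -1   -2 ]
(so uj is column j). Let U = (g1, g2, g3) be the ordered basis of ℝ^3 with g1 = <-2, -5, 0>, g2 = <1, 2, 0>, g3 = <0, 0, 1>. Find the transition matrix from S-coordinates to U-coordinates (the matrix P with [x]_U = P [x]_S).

[[-2, 1, -1], [1, 2, -1], [-1, -1, -2]]

Column j of P is [uj]_U, since P maps S-coordinates to U-coordinates.
Expressing u1 in U: u1 = -2g1 + g2 - g3, so column 1 of P is <-2, 1, -1>.
Doing the same for each uj gives P = [[-2, 1, -1], [1, 2, -1], [-1, -1, -2]].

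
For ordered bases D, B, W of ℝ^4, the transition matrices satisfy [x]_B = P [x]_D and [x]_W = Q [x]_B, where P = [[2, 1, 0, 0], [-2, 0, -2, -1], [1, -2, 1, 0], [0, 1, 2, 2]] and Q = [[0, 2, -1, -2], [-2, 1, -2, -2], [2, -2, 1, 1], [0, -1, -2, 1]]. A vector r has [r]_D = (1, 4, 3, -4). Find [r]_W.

First [r]_B = P [r]_D = (6, -4, -4, 2).
Then [r]_W = Q [r]_B = (-8, -12, 18, 14).

(-8, -12, 18, 14)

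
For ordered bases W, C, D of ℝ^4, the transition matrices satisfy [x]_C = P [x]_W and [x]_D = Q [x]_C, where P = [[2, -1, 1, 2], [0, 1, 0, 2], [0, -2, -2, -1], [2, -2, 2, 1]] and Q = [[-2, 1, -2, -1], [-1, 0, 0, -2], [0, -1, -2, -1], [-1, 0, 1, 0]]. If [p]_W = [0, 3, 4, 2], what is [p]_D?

First [p]_C = P [p]_W = [5, 7, -16, 4].
Then [p]_D = Q [p]_C = [25, -13, 21, -21].

[25, -13, 21, -21]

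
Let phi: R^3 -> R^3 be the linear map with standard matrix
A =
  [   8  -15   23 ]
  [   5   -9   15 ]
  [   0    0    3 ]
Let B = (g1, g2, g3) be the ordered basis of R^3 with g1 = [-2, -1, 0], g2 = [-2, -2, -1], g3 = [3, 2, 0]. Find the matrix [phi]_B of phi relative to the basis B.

The j-th column of [phi]_B is [phi(gj)]_B.
phi(g1) = A g1 = [-1, -1, 0] = -g1 + 0·g2 - g3, so column 1 is [-1, 0, -1].
Repeating for g2, g3 and assembling the columns gives [[-1, 3, 3], [0, 3, 0], [-1, 1, 0]].

[[-1, 3, 3], [0, 3, 0], [-1, 1, 0]]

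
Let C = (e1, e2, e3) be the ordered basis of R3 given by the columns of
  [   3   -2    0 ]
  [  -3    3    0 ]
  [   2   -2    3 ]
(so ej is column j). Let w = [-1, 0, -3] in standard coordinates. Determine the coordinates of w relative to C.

[-1, -1, -1]

[w]_C is the unique c with M c = w, where M has columns e1, ..., e3.
Row-reducing the augmented matrix [M | w] gives c = (-1, -1, -1).
Check: -e1 - e2 - e3 = [-1, 0, -3].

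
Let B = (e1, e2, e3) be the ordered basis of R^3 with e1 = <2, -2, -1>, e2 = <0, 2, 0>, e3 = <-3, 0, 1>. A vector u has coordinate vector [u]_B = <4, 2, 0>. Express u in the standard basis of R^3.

The coordinates say u = 4e1 + 2e2 + 0·e3; adding the scaled basis vectors gives <8, -4, -4>.

<8, -4, -4>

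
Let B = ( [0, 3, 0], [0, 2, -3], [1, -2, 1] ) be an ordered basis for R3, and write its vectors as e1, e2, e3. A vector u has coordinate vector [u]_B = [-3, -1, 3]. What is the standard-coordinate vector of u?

By definition u = -3e1 - e2 + 3e3.
Summing componentwise gives [3, -17, 6].

[3, -17, 6]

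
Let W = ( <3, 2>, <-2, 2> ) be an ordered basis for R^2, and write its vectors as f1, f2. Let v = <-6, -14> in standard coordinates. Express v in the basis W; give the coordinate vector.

<-4, -3>

[v]_W is the unique c with M c = v, where M has columns f1, f2.
System: 3c_1 - 2c_2 = -6, 2c_1 + 2c_2 = -14; solving gives c_1 = -4, c_2 = -3.
Check: -4f1 - 3f2 = <-6, -14>.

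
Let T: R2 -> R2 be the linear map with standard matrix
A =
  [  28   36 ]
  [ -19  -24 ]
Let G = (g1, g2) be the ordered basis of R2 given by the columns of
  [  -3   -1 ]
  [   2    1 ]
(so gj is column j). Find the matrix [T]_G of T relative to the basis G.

[[3, -3], [3, 1]]

With P the matrix whose columns are g1, g2, [T]_G = P^(-1) A P.
Column by column: T(g1) = A g1 = [-12, 9]; its G-coordinates [3, 3] give column 1.
Continuing for each basis vector yields [T]_G = [[3, -3], [3, 1]].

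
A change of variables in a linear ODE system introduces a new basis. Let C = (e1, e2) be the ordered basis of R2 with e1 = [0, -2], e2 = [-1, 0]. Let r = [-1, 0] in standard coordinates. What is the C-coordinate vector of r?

[0, 1]

Write r = c_1 e1 + c_2 e2 and solve for the c_i.
System: 0c_1 - c_2 = -1, -2c_1 + 0c_2 = 0; solving gives c_1 = 0, c_2 = 1.
Check: 0·e1 + e2 = [-1, 0].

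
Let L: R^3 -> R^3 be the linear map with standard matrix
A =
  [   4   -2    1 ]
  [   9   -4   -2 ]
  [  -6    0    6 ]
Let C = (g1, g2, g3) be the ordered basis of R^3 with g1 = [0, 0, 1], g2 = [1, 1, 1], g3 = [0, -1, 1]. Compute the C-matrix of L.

The j-th column of [L]_C is [L(gj)]_C.
L(g1) = A g1 = [1, -2, 6] = 2g1 + g2 + 3g3, so column 1 is [2, 1, 3].
Repeating for g2, g3 and assembling the columns gives [[2, -3, 2], [1, 3, 3], [3, 0, 1]].

[[2, -3, 2], [1, 3, 3], [3, 0, 1]]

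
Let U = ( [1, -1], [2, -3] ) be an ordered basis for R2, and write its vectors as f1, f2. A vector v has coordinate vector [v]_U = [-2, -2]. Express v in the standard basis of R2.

[-6, 8]

The coordinates say v = -2f1 - 2f2; adding the scaled basis vectors gives [-6, 8].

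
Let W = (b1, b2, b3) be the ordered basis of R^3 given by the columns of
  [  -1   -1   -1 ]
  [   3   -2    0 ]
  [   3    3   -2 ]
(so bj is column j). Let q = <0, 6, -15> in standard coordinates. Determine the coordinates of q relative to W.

We seek scalars with c_1 b1 + ... + c_3 b3 = q; equivalently solve M c = q where the columns of M are b1, ..., b3.
Gaussian elimination on [M | q] yields c = (0, -3, 3).
Check: 0·b1 - 3b2 + 3b3 = <0, 6, -15>.

<0, -3, 3>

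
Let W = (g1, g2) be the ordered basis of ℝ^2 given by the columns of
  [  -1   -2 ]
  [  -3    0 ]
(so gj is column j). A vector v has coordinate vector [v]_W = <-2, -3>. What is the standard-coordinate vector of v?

v = M [v]_W, where M has columns g1, g2.
Carrying out the matrix-vector product, v = <8, 6>.

<8, 6>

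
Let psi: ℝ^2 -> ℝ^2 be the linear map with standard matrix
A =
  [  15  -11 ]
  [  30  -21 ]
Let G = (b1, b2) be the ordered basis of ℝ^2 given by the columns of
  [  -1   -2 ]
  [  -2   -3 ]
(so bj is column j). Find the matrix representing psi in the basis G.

[[-3, 3], [-2, -3]]

The j-th column of [psi]_G is [psi(bj)]_G.
psi(b1) = A b1 = <7, 12> = -3b1 - 2b2, so column 1 is <-3, -2>.
Repeating for b2 and assembling the columns gives [[-3, 3], [-2, -3]].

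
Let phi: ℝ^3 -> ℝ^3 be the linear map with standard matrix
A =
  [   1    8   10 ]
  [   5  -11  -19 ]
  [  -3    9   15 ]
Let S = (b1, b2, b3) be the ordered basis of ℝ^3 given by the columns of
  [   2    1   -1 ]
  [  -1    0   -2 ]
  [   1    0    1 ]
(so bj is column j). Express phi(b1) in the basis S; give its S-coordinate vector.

[2, -2, -2]

Column 1 of [phi]_S is the S-coordinate vector of phi(b1).
In standard coordinates phi(b1) = A b1 = [4, 2, 0].
Converting to S: [4, 2, 0] = 2b1 - 2b2 - 2b3, so the coordinate vector is [2, -2, -2].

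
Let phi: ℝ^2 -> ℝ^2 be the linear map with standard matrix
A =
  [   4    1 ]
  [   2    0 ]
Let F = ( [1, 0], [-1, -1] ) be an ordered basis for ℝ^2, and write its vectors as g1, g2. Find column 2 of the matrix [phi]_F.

Compute phi(g2) = A g2 = [-5, -2] in standard coordinates.
Then write this in F-coordinates: solve for y in y_1 g1 + y_2 g2 = [-5, -2].
This gives y = [-3, 2], which is column 2 of [phi]_F.

[-3, 2]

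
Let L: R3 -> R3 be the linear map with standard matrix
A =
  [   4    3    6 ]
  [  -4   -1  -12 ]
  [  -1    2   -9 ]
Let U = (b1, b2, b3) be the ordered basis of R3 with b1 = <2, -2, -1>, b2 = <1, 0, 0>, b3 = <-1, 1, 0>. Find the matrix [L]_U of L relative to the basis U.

[[-3, 1, -3], [2, 0, 2], [0, -2, -3]]

The j-th column of [L]_U is [L(bj)]_U.
L(b1) = A b1 = <-4, 6, 3> = -3b1 + 2b2 + 0·b3, so column 1 is <-3, 2, 0>.
Repeating for b2, b3 and assembling the columns gives [[-3, 1, -3], [2, 0, 2], [0, -2, -3]].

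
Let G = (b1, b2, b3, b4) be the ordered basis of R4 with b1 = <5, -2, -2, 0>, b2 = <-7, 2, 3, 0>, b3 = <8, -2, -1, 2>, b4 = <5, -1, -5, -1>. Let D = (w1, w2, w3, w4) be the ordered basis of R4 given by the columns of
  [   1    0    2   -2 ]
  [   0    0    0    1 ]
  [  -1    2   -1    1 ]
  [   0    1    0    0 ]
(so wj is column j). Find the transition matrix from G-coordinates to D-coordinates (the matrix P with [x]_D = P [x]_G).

Take x = bj: its G-coordinates are the j-th standard unit vector, so P e_j — column j of P — equals [bj]_D.
b1 = -w1 + 0·w2 + w3 - 2w4, giving column 1 = <-1, 0, 1, -2>; repeating for each j gives P = [[-1, 1, 2, 1], [0, 0, 2, -1], [1, -2, 1, 1], [-2, 2, -2, -1]].

[[-1, 1, 2, 1], [0, 0, 2, -1], [1, -2, 1, 1], [-2, 2, -2, -1]]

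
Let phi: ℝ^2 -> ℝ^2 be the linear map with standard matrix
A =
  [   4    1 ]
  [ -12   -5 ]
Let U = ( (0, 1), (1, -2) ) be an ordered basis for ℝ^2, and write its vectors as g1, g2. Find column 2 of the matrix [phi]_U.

(2, 2)

Column 2 of [phi]_U is the U-coordinate vector of phi(g2).
In standard coordinates phi(g2) = A g2 = (2, -2).
Converting to U: (2, -2) = 2g1 + 2g2, so the coordinate vector is (2, 2).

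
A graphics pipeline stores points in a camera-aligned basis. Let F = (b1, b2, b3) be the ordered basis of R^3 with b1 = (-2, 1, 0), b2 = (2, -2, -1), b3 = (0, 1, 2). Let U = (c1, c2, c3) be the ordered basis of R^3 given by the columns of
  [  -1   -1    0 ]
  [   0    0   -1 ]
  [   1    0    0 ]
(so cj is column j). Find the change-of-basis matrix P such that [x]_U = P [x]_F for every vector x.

Column j of P is [bj]_U, since P maps F-coordinates to U-coordinates.
Expressing b1 in U: b1 = 0·c1 + 2c2 - c3, so column 1 of P is (0, 2, -1).
Doing the same for each bj gives P = [[0, -1, 2], [2, -1, -2], [-1, 2, -1]].

[[0, -1, 2], [2, -1, -2], [-1, 2, -1]]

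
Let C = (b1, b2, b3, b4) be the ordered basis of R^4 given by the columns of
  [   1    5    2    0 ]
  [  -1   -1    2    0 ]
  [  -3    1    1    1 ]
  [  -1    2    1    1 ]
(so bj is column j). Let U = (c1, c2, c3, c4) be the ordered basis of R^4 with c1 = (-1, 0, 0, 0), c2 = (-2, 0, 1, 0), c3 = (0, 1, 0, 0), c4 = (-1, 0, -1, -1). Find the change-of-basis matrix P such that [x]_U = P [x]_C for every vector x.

Take x = bj: its C-coordinates are the j-th standard unit vector, so P e_j — column j of P — equals [bj]_U.
b1 = 2c1 - 2c2 - c3 + c4, giving column 1 = (2, -2, -1, 1); repeating for each j gives P = [[2, -1, -1, 1], [-2, -1, 0, 0], [-1, -1, 2, 0], [1, -2, -1, -1]].

[[2, -1, -1, 1], [-2, -1, 0, 0], [-1, -1, 2, 0], [1, -2, -1, -1]]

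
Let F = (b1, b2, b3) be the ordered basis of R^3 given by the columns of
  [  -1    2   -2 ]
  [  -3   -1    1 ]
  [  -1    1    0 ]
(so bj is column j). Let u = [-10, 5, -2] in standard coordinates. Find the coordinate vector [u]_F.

[0, -2, 3]

We seek scalars with c_1 b1 + ... + c_3 b3 = u; equivalently solve M c = u where the columns of M are b1, ..., b3.
Gaussian elimination on [M | u] yields c = (0, -2, 3).
Check: 0·b1 - 2b2 + 3b3 = [-10, 5, -2].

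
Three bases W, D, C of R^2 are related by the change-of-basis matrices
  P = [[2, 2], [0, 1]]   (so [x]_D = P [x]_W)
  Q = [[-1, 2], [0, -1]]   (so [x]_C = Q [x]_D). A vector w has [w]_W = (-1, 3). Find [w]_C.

(2, -3)

Composing the changes, [w]_C = Q P [w]_W.
Q P = [[-2, 0], [0, -1]]; applying this to (-1, 3) gives (2, -3).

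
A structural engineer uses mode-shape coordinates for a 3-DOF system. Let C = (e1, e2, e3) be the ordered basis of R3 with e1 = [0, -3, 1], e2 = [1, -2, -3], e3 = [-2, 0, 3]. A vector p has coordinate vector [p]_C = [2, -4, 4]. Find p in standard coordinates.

[-12, 2, 26]

By definition p = 2e1 - 4e2 + 4e3.
Summing componentwise gives [-12, 2, 26].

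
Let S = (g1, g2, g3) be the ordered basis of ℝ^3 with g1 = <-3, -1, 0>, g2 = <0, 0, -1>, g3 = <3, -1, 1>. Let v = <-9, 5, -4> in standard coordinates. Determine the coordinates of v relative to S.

[v]_S is the unique c with M c = v, where M has columns g1, ..., g3.
Solving this 3x3 system gives c = (-1, 0, -4).
Check: -g1 + 0·g2 - 4g3 = <-9, 5, -4>.

<-1, 0, -4>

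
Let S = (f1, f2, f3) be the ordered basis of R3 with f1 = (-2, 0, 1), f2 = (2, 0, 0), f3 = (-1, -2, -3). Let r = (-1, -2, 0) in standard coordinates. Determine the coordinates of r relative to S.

Write r = c_1 f1 + ... + c_3 f3 and solve for the c_i.
Row-reducing the augmented matrix [M | r] gives c = (3, 3, 1).
Check: 3f1 + 3f2 + f3 = (-1, -2, 0).

(3, 3, 1)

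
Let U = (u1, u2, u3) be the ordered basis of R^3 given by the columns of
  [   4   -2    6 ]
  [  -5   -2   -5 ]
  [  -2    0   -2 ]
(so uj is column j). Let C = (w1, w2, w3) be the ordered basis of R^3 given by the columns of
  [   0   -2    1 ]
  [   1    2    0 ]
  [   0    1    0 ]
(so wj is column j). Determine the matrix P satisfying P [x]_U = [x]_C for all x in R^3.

[[-1, -2, -1], [-2, 0, -2], [0, -2, 2]]

Column j of P is [uj]_C, since P maps U-coordinates to C-coordinates.
Expressing u1 in C: u1 = -w1 - 2w2 + 0·w3, so column 1 of P is [-1, -2, 0].
Doing the same for each uj gives P = [[-1, -2, -1], [-2, 0, -2], [0, -2, 2]].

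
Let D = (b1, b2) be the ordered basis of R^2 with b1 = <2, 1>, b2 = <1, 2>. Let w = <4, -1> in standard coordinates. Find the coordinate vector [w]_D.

<3, -2>

Write w = c_1 b1 + c_2 b2 and solve for the c_i.
System: 2c_1 + c_2 = 4, c_1 + 2c_2 = -1; solving gives c_1 = 3, c_2 = -2.
Check: 3b1 - 2b2 = <4, -1>.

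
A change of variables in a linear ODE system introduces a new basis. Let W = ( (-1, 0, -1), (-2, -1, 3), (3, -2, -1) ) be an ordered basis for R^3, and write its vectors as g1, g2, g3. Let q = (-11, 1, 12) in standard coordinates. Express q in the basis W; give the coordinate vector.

We seek scalars with c_1 g1 + ... + c_3 g3 = q; equivalently solve M c = q where the columns of M are g1, ..., g3.
Gaussian elimination on [M | q] yields c = (-1, 3, -2).
Check: -g1 + 3g2 - 2g3 = (-11, 1, 12).

(-1, 3, -2)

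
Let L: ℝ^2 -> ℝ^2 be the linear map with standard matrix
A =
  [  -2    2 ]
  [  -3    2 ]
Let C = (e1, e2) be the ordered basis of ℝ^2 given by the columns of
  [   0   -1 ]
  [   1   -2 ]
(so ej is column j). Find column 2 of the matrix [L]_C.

[3, 2]

Column 2 of [L]_C is the C-coordinate vector of L(e2).
In standard coordinates L(e2) = A e2 = [-2, -1].
Converting to C: [-2, -1] = 3e1 + 2e2, so the coordinate vector is [3, 2].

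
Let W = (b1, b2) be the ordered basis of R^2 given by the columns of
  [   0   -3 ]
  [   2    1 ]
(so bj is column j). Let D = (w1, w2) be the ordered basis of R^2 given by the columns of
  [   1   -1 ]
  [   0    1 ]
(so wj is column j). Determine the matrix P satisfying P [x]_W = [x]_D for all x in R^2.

Let M have columns bj and N have columns wj. Then for every x, N [x]_D = x = M [x]_W, so P = N^(-1) M.
Since det N = 1, N^(-1) has integer entries; multiplying gives P = [[2, -2], [2, 1]].

[[2, -2], [2, 1]]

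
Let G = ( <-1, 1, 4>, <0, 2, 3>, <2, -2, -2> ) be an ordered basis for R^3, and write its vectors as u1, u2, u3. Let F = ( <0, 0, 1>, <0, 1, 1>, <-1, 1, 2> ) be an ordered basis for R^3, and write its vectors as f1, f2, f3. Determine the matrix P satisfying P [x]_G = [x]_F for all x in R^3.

Take x = uj: its G-coordinates are the j-th standard unit vector, so P e_j — column j of P — equals [uj]_F.
u1 = 2f1 + 0·f2 + f3, giving column 1 = <2, 0, 1>; repeating for each j gives P = [[2, 1, 2], [0, 2, 0], [1, 0, -2]].

[[2, 1, 2], [0, 2, 0], [1, 0, -2]]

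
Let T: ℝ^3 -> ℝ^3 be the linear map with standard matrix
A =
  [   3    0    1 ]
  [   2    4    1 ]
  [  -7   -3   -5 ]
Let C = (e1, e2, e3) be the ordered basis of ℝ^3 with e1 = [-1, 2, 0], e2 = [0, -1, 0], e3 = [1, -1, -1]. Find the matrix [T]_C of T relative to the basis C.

Let P have columns e1, ..., e3. Then [T]_C = P^(-1) A P.
Here det P = -1, so P^(-1) is integer; computing A P first and then P^(-1)(A P) gives [[2, -3, -3], [-1, 1, -2], [-1, -3, -1]].

[[2, -3, -3], [-1, 1, -2], [-1, -3, -1]]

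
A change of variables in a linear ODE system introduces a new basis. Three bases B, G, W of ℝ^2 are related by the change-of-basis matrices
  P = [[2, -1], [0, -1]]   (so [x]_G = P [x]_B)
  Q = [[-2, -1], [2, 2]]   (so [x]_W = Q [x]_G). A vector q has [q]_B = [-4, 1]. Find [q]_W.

Composing the changes, [q]_W = Q P [q]_B.
Q P = [[-4, 3], [4, -4]]; applying this to [-4, 1] gives [19, -20].

[19, -20]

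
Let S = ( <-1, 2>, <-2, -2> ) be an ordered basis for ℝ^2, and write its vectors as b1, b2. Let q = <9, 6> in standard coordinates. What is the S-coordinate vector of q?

<-1, -4>

We seek scalars with c_1 b1 + c_2 b2 = q; equivalently solve M c = q where the columns of M are b1, b2.
System: -c_1 - 2c_2 = 9, 2c_1 - 2c_2 = 6; solving gives c_1 = -1, c_2 = -4.
Check: -b1 - 4b2 = <9, 6>.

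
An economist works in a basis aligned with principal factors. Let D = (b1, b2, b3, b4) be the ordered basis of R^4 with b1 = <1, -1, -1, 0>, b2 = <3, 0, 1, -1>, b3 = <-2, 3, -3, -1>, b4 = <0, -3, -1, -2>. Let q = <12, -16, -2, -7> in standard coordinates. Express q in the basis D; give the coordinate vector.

We seek scalars with c_1 b1 + ... + c_4 b4 = q; equivalently solve M c = q where the columns of M are b1, ..., b4.
Row-reducing the augmented matrix [M | q] gives c = (4, 2, -1, 3).
Check: 4b1 + 2b2 - b3 + 3b4 = <12, -16, -2, -7>.

<4, 2, -1, 3>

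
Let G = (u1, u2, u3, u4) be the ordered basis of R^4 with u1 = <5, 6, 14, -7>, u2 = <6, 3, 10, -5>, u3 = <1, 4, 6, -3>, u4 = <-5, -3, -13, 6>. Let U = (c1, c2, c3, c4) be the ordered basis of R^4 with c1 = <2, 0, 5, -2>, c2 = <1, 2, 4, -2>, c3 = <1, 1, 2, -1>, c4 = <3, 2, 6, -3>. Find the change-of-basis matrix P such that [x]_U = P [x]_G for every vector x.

[[0, 0, 0, -1], [2, -1, 2, -1], [0, 1, 2, 1], [1, 2, -1, -1]]

Let M have columns uj and N have columns cj. Then for every x, N [x]_U = x = M [x]_G, so P = N^(-1) M.
Since det N = 1, N^(-1) has integer entries; multiplying gives P = [[0, 0, 0, -1], [2, -1, 2, -1], [0, 1, 2, 1], [1, 2, -1, -1]].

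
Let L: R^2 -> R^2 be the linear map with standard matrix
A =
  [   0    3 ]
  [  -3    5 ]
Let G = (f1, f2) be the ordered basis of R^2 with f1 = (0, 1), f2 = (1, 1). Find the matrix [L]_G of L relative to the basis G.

The j-th column of [L]_G is [L(fj)]_G.
L(f1) = A f1 = (3, 5) = 2f1 + 3f2, so column 1 is (2, 3).
Repeating for f2 and assembling the columns gives [[2, -1], [3, 3]].

[[2, -1], [3, 3]]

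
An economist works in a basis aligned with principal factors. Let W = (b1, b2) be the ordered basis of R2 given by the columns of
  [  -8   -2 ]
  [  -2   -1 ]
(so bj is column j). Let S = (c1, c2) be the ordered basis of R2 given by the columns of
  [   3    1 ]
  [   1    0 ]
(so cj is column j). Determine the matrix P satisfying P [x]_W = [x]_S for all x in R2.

Column j of P is [bj]_S, since P maps W-coordinates to S-coordinates.
Expressing b1 in S: b1 = -2c1 - 2c2, so column 1 of P is <-2, -2>.
Doing the same for each bj gives P = [[-2, -1], [-2, 1]].

[[-2, -1], [-2, 1]]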